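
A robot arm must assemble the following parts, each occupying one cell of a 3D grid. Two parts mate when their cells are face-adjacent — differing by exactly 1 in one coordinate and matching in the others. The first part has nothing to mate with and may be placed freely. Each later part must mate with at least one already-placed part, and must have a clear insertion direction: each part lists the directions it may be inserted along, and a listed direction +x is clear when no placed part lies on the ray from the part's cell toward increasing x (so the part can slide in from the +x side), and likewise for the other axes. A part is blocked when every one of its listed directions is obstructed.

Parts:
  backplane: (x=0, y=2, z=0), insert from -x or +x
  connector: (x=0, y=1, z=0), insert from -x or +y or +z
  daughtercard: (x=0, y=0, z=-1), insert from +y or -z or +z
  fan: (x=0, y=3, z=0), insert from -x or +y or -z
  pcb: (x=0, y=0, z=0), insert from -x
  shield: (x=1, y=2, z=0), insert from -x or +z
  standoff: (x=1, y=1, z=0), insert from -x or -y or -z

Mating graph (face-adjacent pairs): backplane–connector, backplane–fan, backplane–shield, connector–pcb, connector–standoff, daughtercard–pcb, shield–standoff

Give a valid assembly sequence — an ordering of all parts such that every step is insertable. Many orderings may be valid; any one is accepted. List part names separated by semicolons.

shield; standoff; connector; pcb; daughtercard; backplane; fan

1. shield@(1, 2, 0) [-x clear] — {shield}
2. standoff@(1, 1, 0) [-x clear] — {shield, standoff}
3. connector@(0, 1, 0) [-x clear] — {connector, shield, standoff}
4. pcb@(0, 0, 0) [-x clear] — {connector, pcb, shield, standoff}
5. daughtercard@(0, 0, -1) [+y clear] — {connector, daughtercard, pcb, shield, standoff}
6. backplane@(0, 2, 0) [-x clear] — {backplane, connector, daughtercard, pcb, shield, standoff}
7. fan@(0, 3, 0) [-x clear] — {backplane, connector, daughtercard, fan, pcb, shield, standoff}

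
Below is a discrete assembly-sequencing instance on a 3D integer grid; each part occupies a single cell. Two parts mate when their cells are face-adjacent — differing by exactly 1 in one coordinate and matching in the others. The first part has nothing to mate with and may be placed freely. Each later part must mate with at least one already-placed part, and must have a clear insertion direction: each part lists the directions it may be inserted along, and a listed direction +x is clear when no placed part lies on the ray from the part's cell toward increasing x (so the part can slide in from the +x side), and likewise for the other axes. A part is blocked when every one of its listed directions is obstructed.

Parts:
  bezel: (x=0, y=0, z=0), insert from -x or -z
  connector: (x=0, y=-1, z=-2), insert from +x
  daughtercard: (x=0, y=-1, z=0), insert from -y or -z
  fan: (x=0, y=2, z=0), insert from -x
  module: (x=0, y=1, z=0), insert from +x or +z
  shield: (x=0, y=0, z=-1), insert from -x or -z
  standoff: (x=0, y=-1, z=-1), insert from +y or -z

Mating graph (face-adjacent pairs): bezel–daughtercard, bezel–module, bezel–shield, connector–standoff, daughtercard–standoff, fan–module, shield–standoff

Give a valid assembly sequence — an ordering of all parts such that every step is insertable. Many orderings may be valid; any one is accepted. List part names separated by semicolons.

module; fan; bezel; shield; standoff; connector; daughtercard

1. module@(0, 1, 0) [+x clear] — {module}
2. fan@(0, 2, 0) [-x clear] — {fan, module}
3. bezel@(0, 0, 0) [-x clear] — {bezel, fan, module}
4. shield@(0, 0, -1) [-x clear] — {bezel, fan, module, shield}
5. standoff@(0, -1, -1) [-z clear] — {bezel, fan, module, shield, standoff}
6. connector@(0, -1, -2) [+x clear] — {bezel, connector, fan, module, shield, standoff}
7. daughtercard@(0, -1, 0) [-y clear] — {bezel, connector, daughtercard, fan, module, shield, standoff}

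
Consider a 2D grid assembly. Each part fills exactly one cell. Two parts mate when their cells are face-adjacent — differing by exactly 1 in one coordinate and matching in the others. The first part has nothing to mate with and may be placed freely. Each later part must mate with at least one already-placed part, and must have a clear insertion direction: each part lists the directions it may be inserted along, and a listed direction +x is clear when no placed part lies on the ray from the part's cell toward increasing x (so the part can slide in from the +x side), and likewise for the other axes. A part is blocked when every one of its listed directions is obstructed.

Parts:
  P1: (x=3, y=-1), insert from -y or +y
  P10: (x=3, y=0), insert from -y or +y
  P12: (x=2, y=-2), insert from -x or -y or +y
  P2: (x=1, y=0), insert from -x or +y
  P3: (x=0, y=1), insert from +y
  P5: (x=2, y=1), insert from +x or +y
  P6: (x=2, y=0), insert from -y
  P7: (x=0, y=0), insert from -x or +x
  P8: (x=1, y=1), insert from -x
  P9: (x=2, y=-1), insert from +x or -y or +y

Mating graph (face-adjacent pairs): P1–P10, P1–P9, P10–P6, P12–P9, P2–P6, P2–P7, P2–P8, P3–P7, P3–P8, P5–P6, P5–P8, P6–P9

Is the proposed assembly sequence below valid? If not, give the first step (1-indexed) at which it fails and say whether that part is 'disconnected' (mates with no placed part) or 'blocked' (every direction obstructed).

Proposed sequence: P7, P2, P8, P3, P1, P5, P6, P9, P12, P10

Invalid at step 5 (disconnected)

1. P7@(0, 0) [-x clear] — {P7}
2. P2@(1, 0) [+y clear] — {P2, P7}
3. P8@(1, 1) [-x clear] — {P2, P7, P8}
4. P3@(0, 1) [+y clear] — {P2, P3, P7, P8}
5. P1@(3, -1) — no placed neighbour ⇒ disconnected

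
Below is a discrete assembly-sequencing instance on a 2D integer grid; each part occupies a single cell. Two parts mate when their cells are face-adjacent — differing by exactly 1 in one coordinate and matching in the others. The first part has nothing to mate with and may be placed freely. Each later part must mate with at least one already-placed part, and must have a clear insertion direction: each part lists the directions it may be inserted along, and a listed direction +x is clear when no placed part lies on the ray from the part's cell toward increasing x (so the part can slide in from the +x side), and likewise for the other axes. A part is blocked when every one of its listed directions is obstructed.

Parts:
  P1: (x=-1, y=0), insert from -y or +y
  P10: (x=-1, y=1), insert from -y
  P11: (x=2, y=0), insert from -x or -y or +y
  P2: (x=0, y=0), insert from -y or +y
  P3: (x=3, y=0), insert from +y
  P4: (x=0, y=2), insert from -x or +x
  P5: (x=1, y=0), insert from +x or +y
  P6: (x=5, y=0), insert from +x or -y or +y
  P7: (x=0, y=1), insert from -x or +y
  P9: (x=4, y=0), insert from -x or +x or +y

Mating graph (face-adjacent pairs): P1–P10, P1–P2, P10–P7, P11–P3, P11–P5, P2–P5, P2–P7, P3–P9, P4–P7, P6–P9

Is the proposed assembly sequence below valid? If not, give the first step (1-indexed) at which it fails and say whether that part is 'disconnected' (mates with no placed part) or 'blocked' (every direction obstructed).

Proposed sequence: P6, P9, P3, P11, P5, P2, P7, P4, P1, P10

1. P6@(5, 0) [+x clear] — {P6}
2. P9@(4, 0) [-x clear] — {P6, P9}
3. P3@(3, 0) [+y clear] — {P3, P6, P9}
4. P11@(2, 0) [-x clear] — {P11, P3, P6, P9}
5. P5@(1, 0) [+y clear] — {P11, P3, P5, P6, P9}
6. P2@(0, 0) [-y clear] — {P11, P2, P3, P5, P6, P9}
7. P7@(0, 1) [-x clear] — {P11, P2, P3, P5, P6, P7, P9}
8. P4@(0, 2) [-x clear] — {P11, P2, P3, P4, P5, P6, P7, P9}
9. P1@(-1, 0) [-y clear] — {P1, P11, P2, P3, P4, P5, P6, P7, P9}
10. P10@(-1, 1) — -y all obstructed ⇒ blocked

Invalid at step 10 (blocked)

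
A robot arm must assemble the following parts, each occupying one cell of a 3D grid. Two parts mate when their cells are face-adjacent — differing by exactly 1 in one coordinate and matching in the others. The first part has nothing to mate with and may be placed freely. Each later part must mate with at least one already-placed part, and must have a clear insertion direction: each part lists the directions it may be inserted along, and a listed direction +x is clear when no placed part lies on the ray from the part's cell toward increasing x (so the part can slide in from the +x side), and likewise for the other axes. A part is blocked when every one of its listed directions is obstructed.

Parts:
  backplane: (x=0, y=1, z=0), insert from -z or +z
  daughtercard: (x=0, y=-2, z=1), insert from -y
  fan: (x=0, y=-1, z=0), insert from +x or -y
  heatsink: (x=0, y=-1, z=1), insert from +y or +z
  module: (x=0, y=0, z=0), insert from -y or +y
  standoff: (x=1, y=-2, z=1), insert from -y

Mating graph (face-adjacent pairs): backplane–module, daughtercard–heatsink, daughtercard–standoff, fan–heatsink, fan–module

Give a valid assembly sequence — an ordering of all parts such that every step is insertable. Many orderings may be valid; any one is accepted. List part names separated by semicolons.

backplane; module; fan; heatsink; daughtercard; standoff

1. backplane@(0, 1, 0) [-z clear] — {backplane}
2. module@(0, 0, 0) [-y clear] — {backplane, module}
3. fan@(0, -1, 0) [+x clear] — {backplane, fan, module}
4. heatsink@(0, -1, 1) [+y clear] — {backplane, fan, heatsink, module}
5. daughtercard@(0, -2, 1) [-y clear] — {backplane, daughtercard, fan, heatsink, module}
6. standoff@(1, -2, 1) [-y clear] — {backplane, daughtercard, fan, heatsink, module, standoff}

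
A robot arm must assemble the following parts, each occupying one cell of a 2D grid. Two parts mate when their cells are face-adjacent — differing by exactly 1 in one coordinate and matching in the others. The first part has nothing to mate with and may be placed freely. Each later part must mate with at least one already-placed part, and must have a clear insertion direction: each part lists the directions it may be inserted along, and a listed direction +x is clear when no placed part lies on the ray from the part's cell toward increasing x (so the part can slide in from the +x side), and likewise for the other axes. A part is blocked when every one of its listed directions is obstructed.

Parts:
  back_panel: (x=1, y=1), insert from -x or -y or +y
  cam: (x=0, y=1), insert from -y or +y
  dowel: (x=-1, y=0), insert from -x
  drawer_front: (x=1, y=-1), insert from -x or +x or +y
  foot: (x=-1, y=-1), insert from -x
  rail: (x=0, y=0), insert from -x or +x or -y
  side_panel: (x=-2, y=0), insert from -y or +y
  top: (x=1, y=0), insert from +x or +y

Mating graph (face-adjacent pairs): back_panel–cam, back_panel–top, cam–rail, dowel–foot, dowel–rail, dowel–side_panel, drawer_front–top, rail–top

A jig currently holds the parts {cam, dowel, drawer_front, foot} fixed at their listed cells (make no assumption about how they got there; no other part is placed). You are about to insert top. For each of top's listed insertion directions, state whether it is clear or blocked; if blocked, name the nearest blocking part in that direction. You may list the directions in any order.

+x: ray from top(1, 0) has no placed part ⇒ clear
+y: ray from top(1, 0) has no placed part ⇒ clear

+x: clear; +y: clear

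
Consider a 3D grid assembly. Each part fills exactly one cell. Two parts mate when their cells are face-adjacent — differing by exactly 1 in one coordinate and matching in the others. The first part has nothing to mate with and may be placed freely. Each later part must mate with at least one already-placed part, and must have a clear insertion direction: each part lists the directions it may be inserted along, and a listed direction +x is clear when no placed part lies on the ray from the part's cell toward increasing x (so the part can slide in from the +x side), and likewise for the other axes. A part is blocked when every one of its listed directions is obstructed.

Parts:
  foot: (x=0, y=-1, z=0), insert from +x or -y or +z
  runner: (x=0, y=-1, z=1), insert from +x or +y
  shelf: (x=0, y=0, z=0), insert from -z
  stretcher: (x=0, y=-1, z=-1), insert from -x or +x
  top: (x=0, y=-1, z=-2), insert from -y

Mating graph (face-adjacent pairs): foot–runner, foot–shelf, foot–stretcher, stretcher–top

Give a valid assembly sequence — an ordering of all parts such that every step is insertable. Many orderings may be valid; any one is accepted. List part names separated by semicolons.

top; stretcher; foot; runner; shelf

1. top@(0, -1, -2) [-y clear] — {top}
2. stretcher@(0, -1, -1) [-x clear] — {stretcher, top}
3. foot@(0, -1, 0) [+x clear] — {foot, stretcher, top}
4. runner@(0, -1, 1) [+x clear] — {foot, runner, stretcher, top}
5. shelf@(0, 0, 0) [-z clear] — {foot, runner, shelf, stretcher, top}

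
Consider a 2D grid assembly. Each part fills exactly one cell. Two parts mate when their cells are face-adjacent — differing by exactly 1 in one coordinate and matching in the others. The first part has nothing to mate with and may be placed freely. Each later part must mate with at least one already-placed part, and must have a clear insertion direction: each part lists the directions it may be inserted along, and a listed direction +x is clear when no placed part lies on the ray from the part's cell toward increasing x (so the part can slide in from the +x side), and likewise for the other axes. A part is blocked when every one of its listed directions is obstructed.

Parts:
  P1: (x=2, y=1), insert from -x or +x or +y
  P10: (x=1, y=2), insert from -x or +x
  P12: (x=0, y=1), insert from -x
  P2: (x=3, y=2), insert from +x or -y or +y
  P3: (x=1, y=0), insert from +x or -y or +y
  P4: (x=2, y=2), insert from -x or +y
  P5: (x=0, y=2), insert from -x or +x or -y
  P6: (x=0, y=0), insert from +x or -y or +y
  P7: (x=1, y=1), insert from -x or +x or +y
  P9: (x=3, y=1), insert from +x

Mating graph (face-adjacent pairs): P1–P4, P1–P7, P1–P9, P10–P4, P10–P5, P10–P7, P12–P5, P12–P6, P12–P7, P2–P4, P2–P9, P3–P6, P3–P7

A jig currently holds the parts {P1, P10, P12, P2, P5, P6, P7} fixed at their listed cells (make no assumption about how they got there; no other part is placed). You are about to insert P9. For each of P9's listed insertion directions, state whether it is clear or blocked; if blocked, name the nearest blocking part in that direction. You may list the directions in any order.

+x: clear

+x: ray from P9(3, 1) has no placed part ⇒ clear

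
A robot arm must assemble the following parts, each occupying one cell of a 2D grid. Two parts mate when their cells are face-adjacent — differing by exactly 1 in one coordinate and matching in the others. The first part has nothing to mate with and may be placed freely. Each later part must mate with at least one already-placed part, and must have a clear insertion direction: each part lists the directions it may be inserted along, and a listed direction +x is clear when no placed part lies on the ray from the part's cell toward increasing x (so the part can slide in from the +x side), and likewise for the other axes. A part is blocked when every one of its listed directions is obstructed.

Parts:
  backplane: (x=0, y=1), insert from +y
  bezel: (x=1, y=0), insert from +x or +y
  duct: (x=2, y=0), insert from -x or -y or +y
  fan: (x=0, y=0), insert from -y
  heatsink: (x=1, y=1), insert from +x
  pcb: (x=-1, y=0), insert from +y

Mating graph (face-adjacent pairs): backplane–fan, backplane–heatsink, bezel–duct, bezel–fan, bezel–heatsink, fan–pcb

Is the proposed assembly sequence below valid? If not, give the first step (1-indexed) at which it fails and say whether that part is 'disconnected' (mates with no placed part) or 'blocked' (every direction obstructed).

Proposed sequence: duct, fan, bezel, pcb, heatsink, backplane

Invalid at step 2 (disconnected)

1. duct@(2, 0) [-x clear] — {duct}
2. fan@(0, 0) — no placed neighbour ⇒ disconnected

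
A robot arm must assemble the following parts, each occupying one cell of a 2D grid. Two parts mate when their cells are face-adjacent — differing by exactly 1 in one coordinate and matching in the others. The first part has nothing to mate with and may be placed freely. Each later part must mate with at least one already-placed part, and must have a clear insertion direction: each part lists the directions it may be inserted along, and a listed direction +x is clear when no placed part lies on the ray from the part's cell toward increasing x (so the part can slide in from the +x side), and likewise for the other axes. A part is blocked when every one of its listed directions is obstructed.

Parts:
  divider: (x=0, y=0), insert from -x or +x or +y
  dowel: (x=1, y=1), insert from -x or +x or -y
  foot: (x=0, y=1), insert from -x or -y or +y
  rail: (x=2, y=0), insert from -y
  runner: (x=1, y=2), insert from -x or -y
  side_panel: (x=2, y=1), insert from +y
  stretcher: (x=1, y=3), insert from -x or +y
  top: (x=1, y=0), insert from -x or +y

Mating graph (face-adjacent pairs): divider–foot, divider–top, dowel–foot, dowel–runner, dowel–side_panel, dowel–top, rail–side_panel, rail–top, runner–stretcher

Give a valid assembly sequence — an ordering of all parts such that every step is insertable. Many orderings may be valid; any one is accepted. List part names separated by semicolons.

1. runner@(1, 2) [-x clear] — {runner}
2. dowel@(1, 1) [-x clear] — {dowel, runner}
3. foot@(0, 1) [-x clear] — {dowel, foot, runner}
4. top@(1, 0) [-x clear] — {dowel, foot, runner, top}
5. rail@(2, 0) [-y clear] — {dowel, foot, rail, runner, top}
6. stretcher@(1, 3) [-x clear] — {dowel, foot, rail, runner, stretcher, top}
7. side_panel@(2, 1) [+y clear] — {dowel, foot, rail, runner, side_panel, stretcher, top}
8. divider@(0, 0) [-x clear] — {divider, dowel, foot, rail, runner, side_panel, stretcher, top}

runner; dowel; foot; top; rail; stretcher; side_panel; divider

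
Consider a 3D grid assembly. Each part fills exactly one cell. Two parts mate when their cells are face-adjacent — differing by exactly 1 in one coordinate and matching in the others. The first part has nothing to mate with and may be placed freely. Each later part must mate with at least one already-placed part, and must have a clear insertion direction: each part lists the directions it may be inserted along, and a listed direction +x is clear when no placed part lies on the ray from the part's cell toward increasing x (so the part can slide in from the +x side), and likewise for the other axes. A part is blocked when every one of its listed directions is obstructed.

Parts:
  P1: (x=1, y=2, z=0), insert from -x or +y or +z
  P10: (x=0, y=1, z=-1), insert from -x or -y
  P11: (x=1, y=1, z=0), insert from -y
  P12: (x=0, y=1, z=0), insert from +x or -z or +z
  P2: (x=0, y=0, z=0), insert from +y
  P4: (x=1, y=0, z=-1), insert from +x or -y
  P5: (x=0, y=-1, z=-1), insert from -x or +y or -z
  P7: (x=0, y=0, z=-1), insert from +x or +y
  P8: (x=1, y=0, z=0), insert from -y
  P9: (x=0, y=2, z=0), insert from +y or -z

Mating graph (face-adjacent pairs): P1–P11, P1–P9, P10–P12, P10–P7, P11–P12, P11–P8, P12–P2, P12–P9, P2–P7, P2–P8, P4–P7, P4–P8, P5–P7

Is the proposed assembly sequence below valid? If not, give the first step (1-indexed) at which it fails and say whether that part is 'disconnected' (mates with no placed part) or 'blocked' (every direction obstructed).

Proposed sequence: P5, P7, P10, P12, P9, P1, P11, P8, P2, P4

Invalid at step 9 (blocked)

1. P5@(0, -1, -1) [-x clear] — {P5}
2. P7@(0, 0, -1) [+x clear] — {P5, P7}
3. P10@(0, 1, -1) [-x clear] — {P10, P5, P7}
4. P12@(0, 1, 0) [+x clear] — {P10, P12, P5, P7}
5. P9@(0, 2, 0) [+y clear] — {P10, P12, P5, P7, P9}
6. P1@(1, 2, 0) [+y clear] — {P1, P10, P12, P5, P7, P9}
7. P11@(1, 1, 0) [-y clear] — {P1, P10, P11, P12, P5, P7, P9}
8. P8@(1, 0, 0) [-y clear] — {P1, P10, P11, P12, P5, P7, P8, P9}
9. P2@(0, 0, 0) — +y all obstructed ⇒ blocked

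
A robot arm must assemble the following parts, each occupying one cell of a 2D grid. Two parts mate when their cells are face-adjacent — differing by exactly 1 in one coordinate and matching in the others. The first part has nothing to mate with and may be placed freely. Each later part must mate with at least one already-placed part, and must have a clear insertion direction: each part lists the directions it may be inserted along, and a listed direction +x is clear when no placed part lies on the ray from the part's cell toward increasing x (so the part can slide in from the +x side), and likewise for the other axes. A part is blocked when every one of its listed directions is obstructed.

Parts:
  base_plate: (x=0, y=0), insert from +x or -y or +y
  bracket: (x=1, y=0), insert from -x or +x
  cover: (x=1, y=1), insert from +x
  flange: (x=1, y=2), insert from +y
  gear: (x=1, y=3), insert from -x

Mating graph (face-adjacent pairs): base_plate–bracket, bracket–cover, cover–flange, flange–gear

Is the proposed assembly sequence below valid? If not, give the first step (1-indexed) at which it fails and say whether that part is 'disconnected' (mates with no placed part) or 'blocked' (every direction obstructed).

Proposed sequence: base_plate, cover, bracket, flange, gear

Invalid at step 2 (disconnected)

1. base_plate@(0, 0) [+x clear] — {base_plate}
2. cover@(1, 1) — no placed neighbour ⇒ disconnected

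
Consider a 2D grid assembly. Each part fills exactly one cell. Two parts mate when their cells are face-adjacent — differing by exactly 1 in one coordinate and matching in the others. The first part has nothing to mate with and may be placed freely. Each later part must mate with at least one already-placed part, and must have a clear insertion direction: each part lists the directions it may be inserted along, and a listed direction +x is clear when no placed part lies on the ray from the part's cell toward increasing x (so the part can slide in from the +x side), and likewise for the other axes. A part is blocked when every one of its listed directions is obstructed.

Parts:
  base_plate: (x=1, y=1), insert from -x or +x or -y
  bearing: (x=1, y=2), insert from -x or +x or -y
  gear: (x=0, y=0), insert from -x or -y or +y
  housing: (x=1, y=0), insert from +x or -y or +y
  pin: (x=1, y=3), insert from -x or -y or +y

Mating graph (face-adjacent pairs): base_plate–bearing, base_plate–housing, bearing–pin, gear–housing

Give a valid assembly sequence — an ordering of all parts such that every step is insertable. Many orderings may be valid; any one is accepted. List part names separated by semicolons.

1. bearing@(1, 2) [-x clear] — {bearing}
2. pin@(1, 3) [-x clear] — {bearing, pin}
3. base_plate@(1, 1) [-x clear] — {base_plate, bearing, pin}
4. housing@(1, 0) [+x clear] — {base_plate, bearing, housing, pin}
5. gear@(0, 0) [-x clear] — {base_plate, bearing, gear, housing, pin}

bearing; pin; base_plate; housing; gear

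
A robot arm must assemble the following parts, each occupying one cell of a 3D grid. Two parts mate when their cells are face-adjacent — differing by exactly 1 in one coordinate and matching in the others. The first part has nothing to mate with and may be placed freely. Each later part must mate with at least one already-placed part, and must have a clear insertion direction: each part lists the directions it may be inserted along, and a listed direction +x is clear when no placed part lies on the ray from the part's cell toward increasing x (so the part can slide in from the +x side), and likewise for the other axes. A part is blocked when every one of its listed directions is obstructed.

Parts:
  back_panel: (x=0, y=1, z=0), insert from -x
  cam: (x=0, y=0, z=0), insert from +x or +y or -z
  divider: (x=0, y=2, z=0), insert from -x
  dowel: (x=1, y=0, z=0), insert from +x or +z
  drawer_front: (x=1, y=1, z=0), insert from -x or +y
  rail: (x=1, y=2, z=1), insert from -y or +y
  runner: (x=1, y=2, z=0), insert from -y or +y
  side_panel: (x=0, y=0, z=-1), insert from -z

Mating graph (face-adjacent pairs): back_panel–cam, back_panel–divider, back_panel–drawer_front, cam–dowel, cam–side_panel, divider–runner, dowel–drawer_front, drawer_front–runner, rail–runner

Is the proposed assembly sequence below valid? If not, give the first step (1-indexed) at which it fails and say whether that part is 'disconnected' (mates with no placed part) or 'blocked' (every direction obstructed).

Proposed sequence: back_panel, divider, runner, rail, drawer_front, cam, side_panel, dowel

Invalid at step 5 (blocked)

1. back_panel@(0, 1, 0) [-x clear] — {back_panel}
2. divider@(0, 2, 0) [-x clear] — {back_panel, divider}
3. runner@(1, 2, 0) [-y clear] — {back_panel, divider, runner}
4. rail@(1, 2, 1) [-y clear] — {back_panel, divider, rail, runner}
5. drawer_front@(1, 1, 0) — -x/+y all obstructed ⇒ blocked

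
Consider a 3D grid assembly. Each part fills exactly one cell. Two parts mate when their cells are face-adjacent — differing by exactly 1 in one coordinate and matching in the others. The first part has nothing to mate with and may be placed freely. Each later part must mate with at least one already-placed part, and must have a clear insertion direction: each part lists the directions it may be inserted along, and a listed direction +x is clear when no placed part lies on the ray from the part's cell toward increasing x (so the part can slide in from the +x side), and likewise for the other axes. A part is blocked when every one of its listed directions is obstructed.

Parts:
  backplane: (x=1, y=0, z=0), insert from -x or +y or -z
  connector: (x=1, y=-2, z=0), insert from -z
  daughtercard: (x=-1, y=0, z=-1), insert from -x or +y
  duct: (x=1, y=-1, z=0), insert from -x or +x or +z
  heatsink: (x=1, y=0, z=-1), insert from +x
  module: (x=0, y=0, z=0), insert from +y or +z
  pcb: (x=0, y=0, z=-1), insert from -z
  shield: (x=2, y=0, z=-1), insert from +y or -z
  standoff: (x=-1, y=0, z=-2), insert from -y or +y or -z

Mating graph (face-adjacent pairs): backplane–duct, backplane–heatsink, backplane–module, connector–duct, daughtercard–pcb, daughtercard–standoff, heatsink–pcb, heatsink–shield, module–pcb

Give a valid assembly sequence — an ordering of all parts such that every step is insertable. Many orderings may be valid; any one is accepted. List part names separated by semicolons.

1. heatsink@(1, 0, -1) [+x clear] — {heatsink}
2. pcb@(0, 0, -1) [-z clear] — {heatsink, pcb}
3. daughtercard@(-1, 0, -1) [-x clear] — {daughtercard, heatsink, pcb}
4. standoff@(-1, 0, -2) [-y clear] — {daughtercard, heatsink, pcb, standoff}
5. module@(0, 0, 0) [+y clear] — {daughtercard, heatsink, module, pcb, standoff}
6. backplane@(1, 0, 0) [+y clear] — {backplane, daughtercard, heatsink, module, pcb, standoff}
7. duct@(1, -1, 0) [-x clear] — {backplane, daughtercard, duct, heatsink, module, pcb, standoff}
8. connector@(1, -2, 0) [-z clear] — {backplane, connector, daughtercard, duct, heatsink, module, pcb, standoff}
9. shield@(2, 0, -1) [+y clear] — {backplane, connector, daughtercard, duct, heatsink, module, pcb, shield, standoff}

heatsink; pcb; daughtercard; standoff; module; backplane; duct; connector; shield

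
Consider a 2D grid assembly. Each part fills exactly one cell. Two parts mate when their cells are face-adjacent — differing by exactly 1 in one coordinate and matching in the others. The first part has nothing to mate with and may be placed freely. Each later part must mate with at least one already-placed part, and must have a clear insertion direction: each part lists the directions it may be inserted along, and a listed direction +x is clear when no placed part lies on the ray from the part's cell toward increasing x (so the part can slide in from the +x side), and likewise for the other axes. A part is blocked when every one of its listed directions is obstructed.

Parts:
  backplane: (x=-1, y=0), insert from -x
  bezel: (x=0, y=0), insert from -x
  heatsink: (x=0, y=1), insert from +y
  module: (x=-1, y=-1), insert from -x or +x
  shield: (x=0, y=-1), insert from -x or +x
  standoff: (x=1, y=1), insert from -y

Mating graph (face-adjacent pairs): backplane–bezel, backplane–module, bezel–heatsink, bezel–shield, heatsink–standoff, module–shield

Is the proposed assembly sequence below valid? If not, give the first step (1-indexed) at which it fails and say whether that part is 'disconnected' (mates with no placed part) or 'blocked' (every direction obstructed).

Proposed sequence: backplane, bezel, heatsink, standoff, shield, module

Invalid at step 2 (blocked)

1. backplane@(-1, 0) [-x clear] — {backplane}
2. bezel@(0, 0) — -x all obstructed ⇒ blocked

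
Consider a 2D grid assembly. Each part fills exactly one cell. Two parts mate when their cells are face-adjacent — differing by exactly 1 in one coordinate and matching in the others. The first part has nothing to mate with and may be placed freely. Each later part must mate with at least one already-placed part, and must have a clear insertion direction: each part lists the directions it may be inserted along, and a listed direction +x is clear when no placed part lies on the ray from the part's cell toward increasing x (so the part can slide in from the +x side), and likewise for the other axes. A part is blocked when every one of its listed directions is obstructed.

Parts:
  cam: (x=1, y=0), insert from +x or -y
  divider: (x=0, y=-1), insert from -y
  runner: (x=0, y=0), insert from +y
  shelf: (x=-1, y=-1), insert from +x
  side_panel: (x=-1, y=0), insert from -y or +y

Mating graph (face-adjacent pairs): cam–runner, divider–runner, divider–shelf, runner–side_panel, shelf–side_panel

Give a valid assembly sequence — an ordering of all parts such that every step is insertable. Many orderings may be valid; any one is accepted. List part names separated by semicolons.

1. shelf@(-1, -1) [+x clear] — {shelf}
2. divider@(0, -1) [-y clear] — {divider, shelf}
3. runner@(0, 0) [+y clear] — {divider, runner, shelf}
4. cam@(1, 0) [+x clear] — {cam, divider, runner, shelf}
5. side_panel@(-1, 0) [+y clear] — {cam, divider, runner, shelf, side_panel}

shelf; divider; runner; cam; side_panel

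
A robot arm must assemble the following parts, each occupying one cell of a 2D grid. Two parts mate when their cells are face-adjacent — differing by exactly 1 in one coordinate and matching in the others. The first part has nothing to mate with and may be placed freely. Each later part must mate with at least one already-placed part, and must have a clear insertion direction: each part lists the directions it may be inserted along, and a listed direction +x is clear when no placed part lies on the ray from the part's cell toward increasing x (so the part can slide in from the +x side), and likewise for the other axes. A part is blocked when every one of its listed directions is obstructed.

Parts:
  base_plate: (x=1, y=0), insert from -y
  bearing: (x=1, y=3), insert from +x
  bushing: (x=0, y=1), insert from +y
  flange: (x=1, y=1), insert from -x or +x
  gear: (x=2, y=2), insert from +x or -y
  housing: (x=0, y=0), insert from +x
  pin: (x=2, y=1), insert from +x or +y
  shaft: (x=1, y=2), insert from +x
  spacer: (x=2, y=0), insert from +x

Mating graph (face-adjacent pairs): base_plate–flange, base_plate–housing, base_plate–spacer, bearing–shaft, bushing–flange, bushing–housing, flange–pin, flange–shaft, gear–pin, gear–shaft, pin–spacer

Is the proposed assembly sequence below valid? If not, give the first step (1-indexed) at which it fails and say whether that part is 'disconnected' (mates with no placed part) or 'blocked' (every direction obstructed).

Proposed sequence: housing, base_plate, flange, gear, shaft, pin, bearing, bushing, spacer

Invalid at step 4 (disconnected)

1. housing@(0, 0) [+x clear] — {housing}
2. base_plate@(1, 0) [-y clear] — {base_plate, housing}
3. flange@(1, 1) [-x clear] — {base_plate, flange, housing}
4. gear@(2, 2) — no placed neighbour ⇒ disconnected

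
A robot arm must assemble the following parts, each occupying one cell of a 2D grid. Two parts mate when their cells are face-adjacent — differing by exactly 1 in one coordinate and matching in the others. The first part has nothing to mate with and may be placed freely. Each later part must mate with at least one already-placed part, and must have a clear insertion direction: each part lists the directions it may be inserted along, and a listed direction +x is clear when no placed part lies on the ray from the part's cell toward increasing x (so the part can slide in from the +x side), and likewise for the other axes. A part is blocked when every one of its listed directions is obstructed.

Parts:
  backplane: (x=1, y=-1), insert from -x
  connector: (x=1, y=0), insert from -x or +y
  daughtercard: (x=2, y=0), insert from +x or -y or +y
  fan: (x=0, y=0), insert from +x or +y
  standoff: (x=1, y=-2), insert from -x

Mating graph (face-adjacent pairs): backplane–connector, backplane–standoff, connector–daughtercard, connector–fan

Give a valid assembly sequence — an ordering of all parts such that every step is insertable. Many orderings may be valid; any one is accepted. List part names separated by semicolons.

1. daughtercard@(2, 0) [+x clear] — {daughtercard}
2. connector@(1, 0) [-x clear] — {connector, daughtercard}
3. backplane@(1, -1) [-x clear] — {backplane, connector, daughtercard}
4. standoff@(1, -2) [-x clear] — {backplane, connector, daughtercard, standoff}
5. fan@(0, 0) [+y clear] — {backplane, connector, daughtercard, fan, standoff}

daughtercard; connector; backplane; standoff; fan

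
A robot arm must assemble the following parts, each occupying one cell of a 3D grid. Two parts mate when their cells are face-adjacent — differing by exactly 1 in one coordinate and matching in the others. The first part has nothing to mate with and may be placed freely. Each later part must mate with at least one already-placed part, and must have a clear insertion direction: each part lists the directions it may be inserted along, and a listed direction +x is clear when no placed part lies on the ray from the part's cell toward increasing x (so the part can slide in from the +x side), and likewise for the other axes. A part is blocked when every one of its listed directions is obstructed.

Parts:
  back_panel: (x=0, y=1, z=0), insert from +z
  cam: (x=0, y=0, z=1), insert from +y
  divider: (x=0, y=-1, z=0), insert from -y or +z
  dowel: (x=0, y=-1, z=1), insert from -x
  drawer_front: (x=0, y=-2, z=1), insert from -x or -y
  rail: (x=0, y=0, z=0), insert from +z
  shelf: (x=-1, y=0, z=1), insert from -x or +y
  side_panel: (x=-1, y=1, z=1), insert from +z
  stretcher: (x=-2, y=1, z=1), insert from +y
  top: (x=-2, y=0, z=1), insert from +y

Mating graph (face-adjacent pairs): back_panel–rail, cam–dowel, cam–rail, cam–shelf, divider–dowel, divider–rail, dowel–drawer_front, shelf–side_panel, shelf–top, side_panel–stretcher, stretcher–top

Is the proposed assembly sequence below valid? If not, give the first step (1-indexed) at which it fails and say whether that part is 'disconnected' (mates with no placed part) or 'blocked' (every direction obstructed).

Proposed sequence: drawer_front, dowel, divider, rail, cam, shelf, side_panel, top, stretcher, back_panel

1. drawer_front@(0, -2, 1) [-x clear] — {drawer_front}
2. dowel@(0, -1, 1) [-x clear] — {dowel, drawer_front}
3. divider@(0, -1, 0) [-y clear] — {divider, dowel, drawer_front}
4. rail@(0, 0, 0) [+z clear] — {divider, dowel, drawer_front, rail}
5. cam@(0, 0, 1) [+y clear] — {cam, divider, dowel, drawer_front, rail}
6. shelf@(-1, 0, 1) [-x clear] — {cam, divider, dowel, drawer_front, rail, shelf}
7. side_panel@(-1, 1, 1) [+z clear] — {cam, divider, dowel, drawer_front, rail, shelf, side_panel}
8. top@(-2, 0, 1) [+y clear] — {cam, divider, dowel, drawer_front, rail, shelf, side_panel, top}
9. stretcher@(-2, 1, 1) [+y clear] — {cam, divider, dowel, drawer_front, rail, shelf, side_panel, stretcher, top}
10. back_panel@(0, 1, 0) [+z clear] — {back_panel, cam, divider, dowel, drawer_front, rail, shelf, side_panel, stretcher, top}

Valid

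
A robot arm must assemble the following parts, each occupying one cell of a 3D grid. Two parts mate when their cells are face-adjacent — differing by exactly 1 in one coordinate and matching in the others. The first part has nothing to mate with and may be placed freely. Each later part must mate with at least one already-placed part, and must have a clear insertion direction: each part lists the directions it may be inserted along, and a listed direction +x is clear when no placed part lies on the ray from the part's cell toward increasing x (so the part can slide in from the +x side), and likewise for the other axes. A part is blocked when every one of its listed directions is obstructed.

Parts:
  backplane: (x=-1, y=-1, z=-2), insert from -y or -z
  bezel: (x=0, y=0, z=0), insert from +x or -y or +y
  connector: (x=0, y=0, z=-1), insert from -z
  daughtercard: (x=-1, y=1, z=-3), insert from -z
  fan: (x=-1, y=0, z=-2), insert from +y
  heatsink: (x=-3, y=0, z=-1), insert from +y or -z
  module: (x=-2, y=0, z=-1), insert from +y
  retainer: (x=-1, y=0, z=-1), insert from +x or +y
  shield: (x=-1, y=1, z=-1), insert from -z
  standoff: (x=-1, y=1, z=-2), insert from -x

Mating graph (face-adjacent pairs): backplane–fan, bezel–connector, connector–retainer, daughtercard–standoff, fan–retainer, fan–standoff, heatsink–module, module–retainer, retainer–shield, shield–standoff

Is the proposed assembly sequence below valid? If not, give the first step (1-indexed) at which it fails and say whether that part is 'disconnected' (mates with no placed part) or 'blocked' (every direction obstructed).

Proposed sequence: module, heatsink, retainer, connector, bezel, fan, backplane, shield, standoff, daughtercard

1. module@(-2, 0, -1) [+y clear] — {module}
2. heatsink@(-3, 0, -1) [+y clear] — {heatsink, module}
3. retainer@(-1, 0, -1) [+x clear] — {heatsink, module, retainer}
4. connector@(0, 0, -1) [-z clear] — {connector, heatsink, module, retainer}
5. bezel@(0, 0, 0) [+x clear] — {bezel, connector, heatsink, module, retainer}
6. fan@(-1, 0, -2) [+y clear] — {bezel, connector, fan, heatsink, module, retainer}
7. backplane@(-1, -1, -2) [-y clear] — {backplane, bezel, connector, fan, heatsink, module, retainer}
8. shield@(-1, 1, -1) [-z clear] — {backplane, bezel, connector, fan, heatsink, module, retainer, shield}
9. standoff@(-1, 1, -2) [-x clear] — {backplane, bezel, connector, fan, heatsink, module, retainer, shield, standoff}
10. daughtercard@(-1, 1, -3) [-z clear] — {backplane, bezel, connector, daughtercard, fan, heatsink, module, retainer, shield, standoff}

Valid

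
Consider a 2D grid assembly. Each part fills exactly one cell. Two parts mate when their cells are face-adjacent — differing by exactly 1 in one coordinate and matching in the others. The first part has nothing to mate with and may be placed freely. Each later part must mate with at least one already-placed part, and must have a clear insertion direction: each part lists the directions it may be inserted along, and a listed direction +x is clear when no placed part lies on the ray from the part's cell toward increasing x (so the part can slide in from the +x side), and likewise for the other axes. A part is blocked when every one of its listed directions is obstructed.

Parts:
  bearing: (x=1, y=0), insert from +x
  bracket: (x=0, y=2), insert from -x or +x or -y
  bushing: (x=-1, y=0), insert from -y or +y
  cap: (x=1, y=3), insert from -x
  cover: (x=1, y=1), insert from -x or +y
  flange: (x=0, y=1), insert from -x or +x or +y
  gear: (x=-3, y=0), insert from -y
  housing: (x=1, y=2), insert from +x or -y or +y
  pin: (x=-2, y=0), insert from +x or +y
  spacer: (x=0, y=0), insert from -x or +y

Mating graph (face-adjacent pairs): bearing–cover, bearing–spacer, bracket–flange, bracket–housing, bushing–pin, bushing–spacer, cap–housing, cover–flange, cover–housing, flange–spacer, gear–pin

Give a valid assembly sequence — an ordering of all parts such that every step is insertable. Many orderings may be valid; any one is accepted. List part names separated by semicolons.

bracket; housing; cover; flange; spacer; bushing; cap; pin; gear; bearing

1. bracket@(0, 2) [-x clear] — {bracket}
2. housing@(1, 2) [+x clear] — {bracket, housing}
3. cover@(1, 1) [-x clear] — {bracket, cover, housing}
4. flange@(0, 1) [-x clear] — {bracket, cover, flange, housing}
5. spacer@(0, 0) [-x clear] — {bracket, cover, flange, housing, spacer}
6. bushing@(-1, 0) [-y clear] — {bracket, bushing, cover, flange, housing, spacer}
7. cap@(1, 3) [-x clear] — {bracket, bushing, cap, cover, flange, housing, spacer}
8. pin@(-2, 0) [+y clear] — {bracket, bushing, cap, cover, flange, housing, pin, spacer}
9. gear@(-3, 0) [-y clear] — {bracket, bushing, cap, cover, flange, gear, housing, pin, spacer}
10. bearing@(1, 0) [+x clear] — {bearing, bracket, bushing, cap, cover, flange, gear, housing, pin, spacer}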